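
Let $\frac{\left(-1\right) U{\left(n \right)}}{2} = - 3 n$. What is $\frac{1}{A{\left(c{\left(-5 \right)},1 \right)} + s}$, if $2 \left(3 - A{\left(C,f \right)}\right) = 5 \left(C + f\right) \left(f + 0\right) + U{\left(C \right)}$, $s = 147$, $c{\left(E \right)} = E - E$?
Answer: $\frac{2}{295} \approx 0.0067797$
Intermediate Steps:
$U{\left(n \right)} = 6 n$ ($U{\left(n \right)} = - 2 \left(- 3 n\right) = 6 n$)
$c{\left(E \right)} = 0$
$A{\left(C,f \right)} = 3 - 3 C - \frac{5 f \left(C + f\right)}{2}$ ($A{\left(C,f \right)} = 3 - \frac{5 \left(C + f\right) \left(f + 0\right) + 6 C}{2} = 3 - \frac{5 \left(C + f\right) f + 6 C}{2} = 3 - \frac{5 f \left(C + f\right) + 6 C}{2} = 3 - \frac{6 C + 5 f \left(C + f\right)}{2} = 3 - \left(3 C + \frac{5 f \left(C + f\right)}{2}\right) = 3 - 3 C - \frac{5 f \left(C + f\right)}{2}$)
$\frac{1}{A{\left(c{\left(-5 \right)},1 \right)} + s} = \frac{1}{\left(3 - 0 - \frac{5 \cdot 1^{2}}{2} - 0 \cdot 1\right) + 147} = \frac{1}{\left(3 + 0 - \frac{5}{2} + 0\right) + 147} = \frac{1}{\frac{1}{2} + 147} = \frac{1}{\frac{295}{2}} = \frac{2}{295}$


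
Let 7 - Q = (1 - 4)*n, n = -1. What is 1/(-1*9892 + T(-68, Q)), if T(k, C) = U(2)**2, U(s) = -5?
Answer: -1/9867 ≈ -0.00010135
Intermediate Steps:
Q = 4 (Q = 7 - (1 - 4)*(-1) = 7 - (-3)*(-1) = 7 - 1*3 = 7 - 3 = 4)
T(k, C) = 25 (T(k, C) = (-5)**2 = 25)
1/(-1*9892 + T(-68, Q)) = 1/(-1*9892 + 25) = 1/(-9892 + 25) = 1/(-9867) = -1/9867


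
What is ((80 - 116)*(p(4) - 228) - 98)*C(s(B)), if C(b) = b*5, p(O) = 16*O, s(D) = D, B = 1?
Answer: 29030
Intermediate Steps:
C(b) = 5*b
((80 - 116)*(p(4) - 228) - 98)*C(s(B)) = ((80 - 116)*(16*4 - 228) - 98)*(5*1) = (-36*(64 - 228) - 98)*5 = (-36*(-164) - 98)*5 = (5904 - 98)*5 = 5806*5 = 29030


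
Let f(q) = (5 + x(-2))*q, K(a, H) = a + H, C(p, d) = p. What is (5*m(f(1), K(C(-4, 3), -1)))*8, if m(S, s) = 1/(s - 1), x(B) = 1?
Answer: -20/3 ≈ -6.6667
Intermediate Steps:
K(a, H) = H + a
f(q) = 6*q (f(q) = (5 + 1)*q = 6*q)
m(S, s) = 1/(-1 + s)
(5*m(f(1), K(C(-4, 3), -1)))*8 = (5/(-1 + (-1 - 4)))*8 = (5/(-1 - 5))*8 = (5/(-6))*8 = (5*(-⅙))*8 = -⅚*8 = -20/3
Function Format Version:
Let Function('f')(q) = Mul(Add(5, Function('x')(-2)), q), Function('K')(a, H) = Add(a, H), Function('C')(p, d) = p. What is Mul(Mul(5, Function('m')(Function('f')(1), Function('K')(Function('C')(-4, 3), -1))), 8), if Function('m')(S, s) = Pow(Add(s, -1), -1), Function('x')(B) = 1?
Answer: Rational(-20, 3) ≈ -6.6667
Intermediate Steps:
Function('K')(a, H) = Add(H, a)
Function('f')(q) = Mul(6, q) (Function('f')(q) = Mul(Add(5, 1), q) = Mul(6, q))
Function('m')(S, s) = Pow(Add(-1, s), -1)
Mul(Mul(5, Function('m')(Function('f')(1), Function('K')(Function('C')(-4, 3), -1))), 8) = Mul(Mul(5, Pow(Add(-1, Add(-1, -4)), -1)), 8) = Mul(Mul(5, Pow(Add(-1, -5), -1)), 8) = Mul(Mul(5, Pow(-6, -1)), 8) = Mul(Mul(5, Rational(-1, 6)), 8) = Mul(Rational(-5, 6), 8) = Rational(-20, 3)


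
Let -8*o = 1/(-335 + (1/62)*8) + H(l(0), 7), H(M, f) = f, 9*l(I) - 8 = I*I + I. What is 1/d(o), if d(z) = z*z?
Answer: 431060644/329749281 ≈ 1.3072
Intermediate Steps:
l(I) = 8/9 + I/9 + I²/9 (l(I) = 8/9 + (I*I + I)/9 = 8/9 + (I² + I)/9 = 8/9 + (I + I²)/9 = 8/9 + (I/9 + I²/9) = 8/9 + I/9 + I²/9)
o = -18159/20762 (o = -(1/(-335 + (1/62)*8) + 7)/8 = -(1/(-335 + 4/31) + 7)/8 = -(1/(-10381/31) + 7)/8 = -(-31/10381 + 7)/8 = -⅛*72636/10381 = -18159/20762 ≈ -0.87463)
d(z) = z²
1/d(o) = 1/((-18159/20762)²) = 1/(329749281/431060644) = 431060644/329749281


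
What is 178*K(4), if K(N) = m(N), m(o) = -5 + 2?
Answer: -534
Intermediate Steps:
m(o) = -3
K(N) = -3
178*K(4) = 178*(-3) = -534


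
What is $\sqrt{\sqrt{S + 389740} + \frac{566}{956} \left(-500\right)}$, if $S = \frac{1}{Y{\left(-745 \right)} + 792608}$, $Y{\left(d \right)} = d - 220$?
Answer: $\frac{\sqrt{-10597003969103003250 + 45219439803 \sqrt{244249527739644903}}}{189202677} \approx 18.118$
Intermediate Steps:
$Y{\left(d \right)} = -220 + d$ ($Y{\left(d \right)} = d - 220 = -220 + d$)
$S = \frac{1}{791643}$ ($S = \frac{1}{\left(-220 - 745\right) + 792608} = \frac{1}{-965 + 792608} = \frac{1}{791643} \approx 1.2632 \cdot 10^{-6}$)
$\sqrt{\sqrt{S + 389740} + \frac{566}{956} \left(-500\right)} = \sqrt{\sqrt{\frac{1}{791643} + 389740} + \frac{566}{956} \left(-500\right)} = \sqrt{\sqrt{\frac{308534942821}{791643}} + 566 \cdot \frac{1}{956} \left(-500\right)} = \sqrt{\frac{\sqrt{244249527739644903}}{791643} + \frac{283}{478} \left(-500\right)} = \sqrt{\frac{\sqrt{244249527739644903}}{791643} - \frac{70750}{239}} = \sqrt{- \frac{70750}{239} + \frac{\sqrt{244249527739644903}}{791643}}$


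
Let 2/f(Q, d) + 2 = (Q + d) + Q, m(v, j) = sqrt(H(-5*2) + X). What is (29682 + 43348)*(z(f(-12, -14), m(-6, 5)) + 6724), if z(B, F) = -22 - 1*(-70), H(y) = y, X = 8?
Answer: 494559160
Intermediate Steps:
m(v, j) = I*sqrt(2) (m(v, j) = sqrt(-5*2 + 8) = sqrt(-10 + 8) = sqrt(-2) = I*sqrt(2))
f(Q, d) = 2/(-2 + d + 2*Q) (f(Q, d) = 2/(-2 + ((Q + d) + Q)) = 2/(-2 + (d + 2*Q)) = 2/(-2 + d + 2*Q))
z(B, F) = 48 (z(B, F) = -22 + 70 = 48)
(29682 + 43348)*(z(f(-12, -14), m(-6, 5)) + 6724) = (29682 + 43348)*(48 + 6724) = 73030*6772 = 494559160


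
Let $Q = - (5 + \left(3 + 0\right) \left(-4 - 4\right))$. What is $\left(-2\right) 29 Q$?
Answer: $-1102$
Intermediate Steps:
$Q = 19$ ($Q = - (5 + 3 \left(-8\right)) = - (5 - 24) = \left(-1\right) \left(-19\right) = 19$)
$\left(-2\right) 29 Q = \left(-2\right) 29 \cdot 19 = \left(-58\right) 19 = -1102$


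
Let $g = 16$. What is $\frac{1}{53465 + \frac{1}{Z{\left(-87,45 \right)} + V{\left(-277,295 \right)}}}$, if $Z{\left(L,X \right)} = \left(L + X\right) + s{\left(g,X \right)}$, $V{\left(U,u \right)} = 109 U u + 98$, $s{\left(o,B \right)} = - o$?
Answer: $\frac{8906895}{476207141174} \approx 1.8704 \cdot 10^{-5}$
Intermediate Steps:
$V{\left(U,u \right)} = 98 + 109 U u$ ($V{\left(U,u \right)} = 109 U u + 98 = 98 + 109 U u$)
$Z{\left(L,X \right)} = -16 + L + X$ ($Z{\left(L,X \right)} = \left(L + X\right) - 16 = -16 + L + X$)
$\frac{1}{53465 + \frac{1}{Z{\left(-87,45 \right)} + V{\left(-277,295 \right)}}} = \frac{1}{53465 + \frac{1}{\left(-16 - 87 + 45\right) + \left(98 + 109 \left(-277\right) 295\right)}} = \frac{1}{53465 + \frac{1}{-58 + \left(98 - 8906935\right)}} = \frac{1}{53465 + \frac{1}{-58 - 8906837}} = \frac{1}{53465 + \frac{1}{-8906895}} = \frac{1}{53465 - \frac{1}{8906895}} = \frac{1}{\frac{476207141174}{8906895}} = \frac{8906895}{476207141174}$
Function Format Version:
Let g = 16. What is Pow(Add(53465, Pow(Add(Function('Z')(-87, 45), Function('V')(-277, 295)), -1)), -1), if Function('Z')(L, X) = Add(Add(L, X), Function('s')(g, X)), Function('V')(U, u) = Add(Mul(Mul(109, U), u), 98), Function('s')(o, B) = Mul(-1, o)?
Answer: Rational(8906895, 476207141174) ≈ 1.8704e-5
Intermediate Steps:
Function('V')(U, u) = Add(98, Mul(109, U, u)) (Function('V')(U, u) = Add(Mul(109, U, u), 98) = Add(98, Mul(109, U, u)))
Function('Z')(L, X) = Add(-16, L, X) (Function('Z')(L, X) = Add(Add(L, X), Mul(-1, 16)) = Add(Add(L, X), -16) = Add(-16, L, X))
Pow(Add(53465, Pow(Add(Function('Z')(-87, 45), Function('V')(-277, 295)), -1)), -1) = Pow(Add(53465, Pow(Add(Add(-16, -87, 45), Add(98, Mul(109, -277, 295))), -1)), -1) = Pow(Add(53465, Pow(Add(-58, Add(98, -8906935)), -1)), -1) = Pow(Add(53465, Pow(Add(-58, -8906837), -1)), -1) = Pow(Add(53465, Pow(-8906895, -1)), -1) = Pow(Add(53465, Rational(-1, 8906895)), -1) = Pow(Rational(476207141174, 8906895), -1) = Rational(8906895, 476207141174)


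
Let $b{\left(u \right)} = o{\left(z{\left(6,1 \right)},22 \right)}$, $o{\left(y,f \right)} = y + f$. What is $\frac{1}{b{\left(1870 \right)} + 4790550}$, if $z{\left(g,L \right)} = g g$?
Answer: $\frac{1}{4790608} \approx 2.0874 \cdot 10^{-7}$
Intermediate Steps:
$z{\left(g,L \right)} = g^{2}$
$o{\left(y,f \right)} = f + y$
$b{\left(u \right)} = 58$ ($b{\left(u \right)} = 22 + 6^{2} = 22 + 36 = 58$)
$\frac{1}{b{\left(1870 \right)} + 4790550} = \frac{1}{58 + 4790550} = \frac{1}{4790608}$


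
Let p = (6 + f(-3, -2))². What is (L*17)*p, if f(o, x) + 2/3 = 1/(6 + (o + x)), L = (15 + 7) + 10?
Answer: 196384/9 ≈ 21820.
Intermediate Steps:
L = 32 (L = 22 + 10 = 32)
f(o, x) = -⅔ + 1/(6 + o + x) (f(o, x) = -⅔ + 1/(6 + (o + x)) = -⅔ + 1/(6 + o + x))
p = 361/9 (p = (6 + (-9 - 2*(-3) - 2*(-2))/(3*(6 - 3 - 2)))² = (6 + (⅓)*(-9 + 6 + 4)/1)² = (6 + (⅓)*1*1)² = (6 + ⅓)² = (19/3)² = 361/9 ≈ 40.111)
(L*17)*p = (32*17)*(361/9) = 544*(361/9) = 196384/9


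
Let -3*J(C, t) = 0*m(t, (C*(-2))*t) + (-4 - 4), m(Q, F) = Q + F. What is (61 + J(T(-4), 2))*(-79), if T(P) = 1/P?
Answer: -15089/3 ≈ -5029.7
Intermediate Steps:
T(P) = 1/P
m(Q, F) = F + Q
J(C, t) = 8/3 (J(C, t) = -(0*((C*(-2))*t + t) + (-4 - 4))/3 = -(0*((-2*C)*t + t) - 8)/3 = -(0*(-2*C*t + t) - 8)/3 = -(0*(t - 2*C*t) - 8)/3 = -(0 - 8)/3 = -⅓*(-8) = 8/3)
(61 + J(T(-4), 2))*(-79) = (61 + 8/3)*(-79) = (191/3)*(-79) = -15089/3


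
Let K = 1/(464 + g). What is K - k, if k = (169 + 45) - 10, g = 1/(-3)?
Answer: -283761/1391 ≈ -204.00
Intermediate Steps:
g = -⅓ ≈ -0.33333
K = 3/1391 (K = 1/(464 - ⅓) = 1/(1391/3) = 3/1391 ≈ 0.0021567)
k = 204 (k = 214 - 10 = 204)
K - k = 3/1391 - 1*204 = 3/1391 - 204 = -283761/1391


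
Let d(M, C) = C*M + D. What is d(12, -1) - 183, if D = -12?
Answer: -207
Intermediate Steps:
d(M, C) = -12 + C*M (d(M, C) = C*M - 12 = -12 + C*M)
d(12, -1) - 183 = (-12 - 1*12) - 183 = (-12 - 12) - 183 = -24 - 183 = -207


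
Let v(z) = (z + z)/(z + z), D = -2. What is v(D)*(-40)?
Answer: -40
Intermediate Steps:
v(z) = 1 (v(z) = (2*z)/((2*z)) = (2*z)*(1/(2*z)) = 1)
v(D)*(-40) = 1*(-40) = -40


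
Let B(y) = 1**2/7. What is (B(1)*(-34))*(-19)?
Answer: 646/7 ≈ 92.286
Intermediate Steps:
B(y) = 1/7 (B(y) = 1*(1/7) = 1/7)
(B(1)*(-34))*(-19) = ((1/7)*(-34))*(-19) = -34/7*(-19) = 646/7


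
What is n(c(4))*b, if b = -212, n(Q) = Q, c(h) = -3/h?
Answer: 159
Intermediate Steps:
n(c(4))*b = -3/4*(-212) = -3*¼*(-212) = -¾*(-212) = 159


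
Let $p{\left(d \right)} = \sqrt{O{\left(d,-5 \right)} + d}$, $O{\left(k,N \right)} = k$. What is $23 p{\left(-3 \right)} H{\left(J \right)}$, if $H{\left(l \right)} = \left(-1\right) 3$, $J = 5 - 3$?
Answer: $- 69 i \sqrt{6} \approx - 169.01 i$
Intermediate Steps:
$J = 2$
$H{\left(l \right)} = -3$
$p{\left(d \right)} = \sqrt{2} \sqrt{d}$ ($p{\left(d \right)} = \sqrt{d + d} = \sqrt{2 d} = \sqrt{2} \sqrt{d}$)
$23 p{\left(-3 \right)} H{\left(J \right)} = 23 \sqrt{2} \sqrt{-3} \left(-3\right) = 23 \sqrt{2} i \sqrt{3} \left(-3\right) = 23 i \sqrt{6} \left(-3\right) = - 69 i \sqrt{6}$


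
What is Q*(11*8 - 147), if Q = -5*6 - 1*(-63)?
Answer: -1947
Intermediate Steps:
Q = 33 (Q = -30 + 63 = 33)
Q*(11*8 - 147) = 33*(11*8 - 147) = 33*(88 - 147) = 33*(-59) = -1947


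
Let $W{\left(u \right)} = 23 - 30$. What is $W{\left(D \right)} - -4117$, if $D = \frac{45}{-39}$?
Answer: $4110$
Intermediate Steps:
$D = - \frac{15}{13}$ ($D = 45 \left(- \frac{1}{39}\right) = - \frac{15}{13} \approx -1.1538$)
$W{\left(u \right)} = -7$
$W{\left(D \right)} - -4117 = -7 - -4117 = -7 + 4117 = 4110$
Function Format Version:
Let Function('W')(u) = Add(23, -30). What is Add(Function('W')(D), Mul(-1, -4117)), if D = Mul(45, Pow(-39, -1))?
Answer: 4110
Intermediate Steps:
D = Rational(-15, 13) (D = Mul(45, Rational(-1, 39)) = Rational(-15, 13) ≈ -1.1538)
Function('W')(u) = -7
Add(Function('W')(D), Mul(-1, -4117)) = Add(-7, Mul(-1, -4117)) = Add(-7, 4117) = 4110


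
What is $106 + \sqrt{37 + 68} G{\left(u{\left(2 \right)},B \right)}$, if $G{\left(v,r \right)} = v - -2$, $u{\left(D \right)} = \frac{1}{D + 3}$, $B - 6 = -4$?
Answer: $106 + \frac{11 \sqrt{105}}{5} \approx 128.54$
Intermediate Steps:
$B = 2$ ($B = 6 - 4 = 2$)
$u{\left(D \right)} = \frac{1}{3 + D}$
$G{\left(v,r \right)} = 2 + v$ ($G{\left(v,r \right)} = v + 2 = 2 + v$)
$106 + \sqrt{37 + 68} G{\left(u{\left(2 \right)},B \right)} = 106 + \sqrt{37 + 68} \left(2 + \frac{1}{3 + 2}\right) = 106 + \sqrt{105} \left(2 + \frac{1}{5}\right) = 106 + \sqrt{105} \cdot \frac{11}{5} = 106 + \frac{11 \sqrt{105}}{5}$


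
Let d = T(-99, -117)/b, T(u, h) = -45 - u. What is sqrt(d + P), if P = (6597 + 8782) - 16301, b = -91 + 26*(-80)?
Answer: 2*I*sqrt(1086431359)/2171 ≈ 30.365*I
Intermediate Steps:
b = -2171 (b = -91 - 2080 = -2171)
P = -922 (P = 15379 - 16301 = -922)
d = -54/2171 (d = (-45 - 1*(-99))/(-2171) = (-45 + 99)*(-1/2171) = 54*(-1/2171) = -54/2171 ≈ -0.024873)
sqrt(d + P) = sqrt(-54/2171 - 922) = sqrt(-2001716/2171) = 2*I*sqrt(1086431359)/2171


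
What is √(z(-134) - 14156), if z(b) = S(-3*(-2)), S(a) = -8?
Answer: 2*I*√3541 ≈ 119.01*I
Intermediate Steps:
z(b) = -8
√(z(-134) - 14156) = √(-8 - 14156) = √(-14164) = 2*I*√3541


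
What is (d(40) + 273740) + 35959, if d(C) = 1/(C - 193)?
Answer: 47383946/153 ≈ 3.0970e+5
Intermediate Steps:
d(C) = 1/(-193 + C)
(d(40) + 273740) + 35959 = (1/(-193 + 40) + 273740) + 35959 = (1/(-153) + 273740) + 35959 = (-1/153 + 273740) + 35959 = 41882219/153 + 35959 = 47383946/153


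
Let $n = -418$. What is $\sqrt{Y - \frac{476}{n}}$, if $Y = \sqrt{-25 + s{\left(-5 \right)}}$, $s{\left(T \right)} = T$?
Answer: $\frac{\sqrt{49742 + 43681 i \sqrt{30}}}{209} \approx 1.8348 + 1.4926 i$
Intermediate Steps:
$Y = i \sqrt{30}$ ($Y = \sqrt{-25 - 5} = \sqrt{-30} = i \sqrt{30} \approx 5.4772 i$)
$\sqrt{Y - \frac{476}{n}} = \sqrt{i \sqrt{30} - \frac{476}{-418}} = \sqrt{i \sqrt{30} - - \frac{238}{209}} = \sqrt{i \sqrt{30} + \frac{238}{209}} = \sqrt{\frac{238}{209} + i \sqrt{30}}$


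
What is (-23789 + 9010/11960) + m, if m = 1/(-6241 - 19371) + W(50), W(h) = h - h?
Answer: -45542526932/1914497 ≈ -23788.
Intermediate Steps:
W(h) = 0
m = -1/25612 (m = 1/(-6241 - 19371) + 0 = 1/(-25612) + 0 = -1/25612 + 0 = -1/25612 ≈ -3.9044e-5)
(-23789 + 9010/11960) + m = (-23789 + 9010/11960) - 1/25612 = (-23789 + 9010*(1/11960)) - 1/25612 = (-23789 + 901/1196) - 1/25612 = -28450743/1196 - 1/25612 = -45542526932/1914497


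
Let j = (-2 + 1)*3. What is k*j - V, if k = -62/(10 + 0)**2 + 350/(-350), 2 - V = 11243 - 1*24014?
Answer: -638407/50 ≈ -12768.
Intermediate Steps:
V = 12773 (V = 2 - (11243 - 1*24014) = 2 - (11243 - 24014) = 2 - 1*(-12771) = 2 + 12771 = 12773)
k = -81/50 (k = -62/(10**2) + 350*(-1/350) = -62/100 - 1 = -62*1/100 - 1 = -31/50 - 1 = -81/50 ≈ -1.6200)
j = -3 (j = -1*3 = -3)
k*j - V = -81/50*(-3) - 1*12773 = 243/50 - 12773 = -638407/50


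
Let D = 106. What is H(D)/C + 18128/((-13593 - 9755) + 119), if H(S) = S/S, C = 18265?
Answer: -331084691/424277685 ≈ -0.78035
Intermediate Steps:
H(S) = 1
H(D)/C + 18128/((-13593 - 9755) + 119) = 1/18265 + 18128/((-13593 - 9755) + 119) = 1*(1/18265) + 18128/(-23348 + 119) = 1/18265 + 18128/(-23229) = 1/18265 + 18128*(-1/23229) = 1/18265 - 18128/23229 = -331084691/424277685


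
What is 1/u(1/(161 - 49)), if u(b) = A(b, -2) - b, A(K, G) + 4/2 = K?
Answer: -1/2 ≈ -0.50000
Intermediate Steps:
A(K, G) = -2 + K
u(b) = -2 (u(b) = (-2 + b) - b = -2)
1/u(1/(161 - 49)) = 1/(-2) = -1/2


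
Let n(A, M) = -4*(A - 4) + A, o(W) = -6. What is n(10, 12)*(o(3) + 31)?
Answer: -350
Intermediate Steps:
n(A, M) = 16 - 3*A (n(A, M) = -4*(-4 + A) + A = (16 - 4*A) + A = 16 - 3*A)
n(10, 12)*(o(3) + 31) = (16 - 3*10)*(-6 + 31) = (16 - 30)*25 = -14*25 = -350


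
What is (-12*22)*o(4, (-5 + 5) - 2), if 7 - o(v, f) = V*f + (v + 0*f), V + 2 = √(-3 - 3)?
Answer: 264 - 528*I*√6 ≈ 264.0 - 1293.3*I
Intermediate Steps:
V = -2 + I*√6 (V = -2 + √(-3 - 3) = -2 + √(-6) = -2 + I*√6 ≈ -2.0 + 2.4495*I)
o(v, f) = 7 - v - f*(-2 + I*√6) (o(v, f) = 7 - ((-2 + I*√6)*f + (v + 0*f)) = 7 - (f*(-2 + I*√6) + (v + 0)) = 7 - (f*(-2 + I*√6) + v) = 7 - (v + f*(-2 + I*√6)) = 7 + (-v - f*(-2 + I*√6)) = 7 - v - f*(-2 + I*√6))
(-12*22)*o(4, (-5 + 5) - 2) = (-12*22)*(7 - 1*4 + ((-5 + 5) - 2)*(2 - I*√6)) = -264*(7 - 4 + (0 - 2)*(2 - I*√6)) = -264*(7 - 4 - 2*(2 - I*√6)) = -264*(7 - 4 + (-4 + 2*I*√6)) = -264*(-1 + 2*I*√6) = 264 - 528*I*√6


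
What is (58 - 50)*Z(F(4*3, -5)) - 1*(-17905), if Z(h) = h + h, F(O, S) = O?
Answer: 18097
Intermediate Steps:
Z(h) = 2*h
(58 - 50)*Z(F(4*3, -5)) - 1*(-17905) = (58 - 50)*(2*(4*3)) - 1*(-17905) = 8*(2*12) + 17905 = 8*24 + 17905 = 192 + 17905 = 18097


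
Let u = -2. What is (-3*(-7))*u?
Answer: -42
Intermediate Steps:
(-3*(-7))*u = -3*(-7)*(-2) = 21*(-2) = -42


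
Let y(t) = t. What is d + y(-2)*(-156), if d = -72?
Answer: 240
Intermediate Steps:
d + y(-2)*(-156) = -72 - 2*(-156) = -72 + 312 = 240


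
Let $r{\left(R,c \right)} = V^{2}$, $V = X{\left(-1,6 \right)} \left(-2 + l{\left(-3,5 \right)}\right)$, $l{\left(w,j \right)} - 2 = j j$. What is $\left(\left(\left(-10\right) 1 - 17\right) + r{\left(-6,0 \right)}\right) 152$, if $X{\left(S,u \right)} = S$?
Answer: $90896$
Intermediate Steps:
$l{\left(w,j \right)} = 2 + j^{2}$ ($l{\left(w,j \right)} = 2 + j j = 2 + j^{2}$)
$V = -25$ ($V = - (-2 + \left(2 + 5^{2}\right)) = - (-2 + \left(2 + 25\right)) = - (-2 + 27) = \left(-1\right) 25 = -25$)
$r{\left(R,c \right)} = 625$ ($r{\left(R,c \right)} = \left(-25\right)^{2} = 625$)
$\left(\left(\left(-10\right) 1 - 17\right) + r{\left(-6,0 \right)}\right) 152 = \left(\left(\left(-10\right) 1 - 17\right) + 625\right) 152 = \left(\left(-10 - 17\right) + 625\right) 152 = \left(-27 + 625\right) 152 = 598 \cdot 152 = 90896$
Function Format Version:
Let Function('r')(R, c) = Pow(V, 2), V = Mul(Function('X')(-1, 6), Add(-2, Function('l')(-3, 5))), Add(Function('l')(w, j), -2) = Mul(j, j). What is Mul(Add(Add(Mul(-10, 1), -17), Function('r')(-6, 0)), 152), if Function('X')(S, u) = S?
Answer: 90896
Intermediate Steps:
Function('l')(w, j) = Add(2, Pow(j, 2)) (Function('l')(w, j) = Add(2, Mul(j, j)) = Add(2, Pow(j, 2)))
V = -25 (V = Mul(-1, Add(-2, Add(2, Pow(5, 2)))) = Mul(-1, Add(-2, Add(2, 25))) = Mul(-1, Add(-2, 27)) = Mul(-1, 25) = -25)
Function('r')(R, c) = 625 (Function('r')(R, c) = Pow(-25, 2) = 625)
Mul(Add(Add(Mul(-10, 1), -17), Function('r')(-6, 0)), 152) = Mul(Add(Add(Mul(-10, 1), -17), 625), 152) = Mul(Add(Add(-10, -17), 625), 152) = Mul(Add(-27, 625), 152) = Mul(598, 152) = 90896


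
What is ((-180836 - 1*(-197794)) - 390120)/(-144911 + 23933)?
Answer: 186581/60489 ≈ 3.0845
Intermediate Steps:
((-180836 - 1*(-197794)) - 390120)/(-144911 + 23933) = ((-180836 + 197794) - 390120)/(-120978) = (16958 - 390120)*(-1/120978) = -373162*(-1/120978) = 186581/60489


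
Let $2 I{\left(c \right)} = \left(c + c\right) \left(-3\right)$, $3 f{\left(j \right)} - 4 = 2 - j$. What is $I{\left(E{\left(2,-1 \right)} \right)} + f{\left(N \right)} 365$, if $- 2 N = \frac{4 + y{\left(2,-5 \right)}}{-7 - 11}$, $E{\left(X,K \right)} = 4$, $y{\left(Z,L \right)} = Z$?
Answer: $\frac{12559}{18} \approx 697.72$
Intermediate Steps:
$N = \frac{1}{6}$ ($N = - \frac{\left(4 + 2\right) \frac{1}{-7 - 11}}{2} = - \frac{6 \frac{1}{-18}}{2} = - \frac{6 \left(- \frac{1}{18}\right)}{2} = \left(- \frac{1}{2}\right) \left(- \frac{1}{3}\right) = \frac{1}{6} \approx 0.16667$)
$f{\left(j \right)} = 2 - \frac{j}{3}$ ($f{\left(j \right)} = \frac{4}{3} + \frac{2 - j}{3} = \frac{4}{3} - \left(- \frac{2}{3} + \frac{j}{3}\right) = 2 - \frac{j}{3}$)
$I{\left(c \right)} = - 3 c$ ($I{\left(c \right)} = \frac{\left(c + c\right) \left(-3\right)}{2} = \frac{2 c \left(-3\right)}{2} = \frac{\left(-6\right) c}{2} = - 3 c$)
$I{\left(E{\left(2,-1 \right)} \right)} + f{\left(N \right)} 365 = \left(-3\right) 4 + \left(2 - \frac{1}{18}\right) 365 = -12 + \left(2 - \frac{1}{18}\right) 365 = -12 + \frac{35}{18} \cdot 365 = -12 + \frac{12775}{18} = \frac{12559}{18}$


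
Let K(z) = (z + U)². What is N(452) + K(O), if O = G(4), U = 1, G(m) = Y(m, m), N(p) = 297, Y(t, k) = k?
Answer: 322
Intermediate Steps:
G(m) = m
O = 4
K(z) = (1 + z)² (K(z) = (z + 1)² = (1 + z)²)
N(452) + K(O) = 297 + (1 + 4)² = 297 + 5² = 297 + 25 = 322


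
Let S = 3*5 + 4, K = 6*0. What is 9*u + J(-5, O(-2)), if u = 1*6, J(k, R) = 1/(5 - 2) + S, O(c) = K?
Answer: 220/3 ≈ 73.333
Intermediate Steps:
K = 0
S = 19 (S = 15 + 4 = 19)
O(c) = 0
J(k, R) = 58/3 (J(k, R) = 1/(5 - 2) + 19 = 1/3 + 19 = 58/3)
u = 6
9*u + J(-5, O(-2)) = 9*6 + 58/3 = 54 + 58/3 = 220/3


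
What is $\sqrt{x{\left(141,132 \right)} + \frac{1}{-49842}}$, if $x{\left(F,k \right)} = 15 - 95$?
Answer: $\frac{i \sqrt{22082005218}}{16614} \approx 8.9443 i$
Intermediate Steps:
$x{\left(F,k \right)} = -80$
$\sqrt{x{\left(141,132 \right)} + \frac{1}{-49842}} = \sqrt{-80 + \frac{1}{-49842}} = \sqrt{-80 - \frac{1}{49842}} = \sqrt{- \frac{3987361}{49842}} = \frac{i \sqrt{22082005218}}{16614}$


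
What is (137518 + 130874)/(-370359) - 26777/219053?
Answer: -22903058573/27042750009 ≈ -0.84692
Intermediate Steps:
(137518 + 130874)/(-370359) - 26777/219053 = 268392*(-1/370359) - 26777*1/219053 = -89464/123453 - 26777/219053 = -22903058573/27042750009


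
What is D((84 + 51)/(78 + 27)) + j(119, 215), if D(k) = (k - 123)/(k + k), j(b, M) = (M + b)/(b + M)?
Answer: -139/3 ≈ -46.333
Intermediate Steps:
j(b, M) = 1 (j(b, M) = (M + b)/(M + b) = 1)
D(k) = (-123 + k)/(2*k) (D(k) = (-123 + k)/((2*k)) = (-123 + k)*(1/(2*k)) = (-123 + k)/(2*k))
D((84 + 51)/(78 + 27)) + j(119, 215) = (-123 + (84 + 51)/(78 + 27))/(2*(((84 + 51)/(78 + 27)))) + 1 = (-123 + 135/105)/(2*((135/105))) + 1 = (-123 + 135*(1/105))/(2*((135*(1/105)))) + 1 = (-123 + 9/7)/(2*(9/7)) + 1 = (½)*(7/9)*(-852/7) + 1 = -142/3 + 1 = -139/3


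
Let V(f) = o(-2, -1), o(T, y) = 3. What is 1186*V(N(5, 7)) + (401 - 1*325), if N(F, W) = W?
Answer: 3634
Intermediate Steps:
V(f) = 3
1186*V(N(5, 7)) + (401 - 1*325) = 1186*3 + (401 - 1*325) = 3558 + (401 - 325) = 3558 + 76 = 3634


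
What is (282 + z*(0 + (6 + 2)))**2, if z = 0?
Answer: 79524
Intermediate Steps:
(282 + z*(0 + (6 + 2)))**2 = (282 + 0*(0 + (6 + 2)))**2 = (282 + 0*(0 + 8))**2 = (282 + 0*8)**2 = (282 + 0)**2 = 282**2 = 79524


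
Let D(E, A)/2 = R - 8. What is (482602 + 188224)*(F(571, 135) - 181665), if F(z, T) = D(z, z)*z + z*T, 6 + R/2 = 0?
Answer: -85476648920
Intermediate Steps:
R = -12 (R = -12 + 2*0 = -12 + 0 = -12)
D(E, A) = -40 (D(E, A) = 2*(-12 - 8) = 2*(-20) = -40)
F(z, T) = -40*z + T*z (F(z, T) = -40*z + z*T = -40*z + T*z)
(482602 + 188224)*(F(571, 135) - 181665) = (482602 + 188224)*(571*(-40 + 135) - 181665) = 670826*(571*95 - 181665) = 670826*(54245 - 181665) = 670826*(-127420) = -85476648920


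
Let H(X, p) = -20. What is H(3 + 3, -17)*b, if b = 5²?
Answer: -500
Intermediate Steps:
b = 25
H(3 + 3, -17)*b = -20*25 = -500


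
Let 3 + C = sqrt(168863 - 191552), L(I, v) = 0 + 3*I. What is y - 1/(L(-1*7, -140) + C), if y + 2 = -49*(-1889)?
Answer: 717795053/7755 + I*sqrt(2521)/7755 ≈ 92559.0 + 0.0064745*I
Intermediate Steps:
y = 92559 (y = -2 - 49*(-1889) = -2 + 92561 = 92559)
L(I, v) = 3*I
C = -3 + 3*I*sqrt(2521) (C = -3 + sqrt(168863 - 191552) = -3 + sqrt(-22689) = -3 + 3*I*sqrt(2521) ≈ -3.0 + 150.63*I)
y - 1/(L(-1*7, -140) + C) = 92559 - 1/(3*(-1*7) + (-3 + 3*I*sqrt(2521))) = 92559 - 1/(3*(-7) + (-3 + 3*I*sqrt(2521))) = 92559 - 1/(-21 + (-3 + 3*I*sqrt(2521))) = 92559 - 1/(-24 + 3*I*sqrt(2521))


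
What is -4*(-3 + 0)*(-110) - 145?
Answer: -1465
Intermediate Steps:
-4*(-3 + 0)*(-110) - 145 = -4*(-3)*(-110) - 145 = 12*(-110) - 145 = -1320 - 145 = -1465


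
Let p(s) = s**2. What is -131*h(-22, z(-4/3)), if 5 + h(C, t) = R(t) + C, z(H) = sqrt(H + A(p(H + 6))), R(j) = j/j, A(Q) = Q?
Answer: 3406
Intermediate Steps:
R(j) = 1
z(H) = sqrt(H + (6 + H)**2) (z(H) = sqrt(H + (H + 6)**2) = sqrt(H + (6 + H)**2))
h(C, t) = -4 + C (h(C, t) = -5 + (1 + C) = -4 + C)
-131*h(-22, z(-4/3)) = -131*(-4 - 22) = -131*(-26) = 3406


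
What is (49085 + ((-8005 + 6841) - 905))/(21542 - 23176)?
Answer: -23508/817 ≈ -28.774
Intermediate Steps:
(49085 + ((-8005 + 6841) - 905))/(21542 - 23176) = (49085 + (-1164 - 905))/(-1634) = (49085 - 2069)*(-1/1634) = 47016*(-1/1634) = -23508/817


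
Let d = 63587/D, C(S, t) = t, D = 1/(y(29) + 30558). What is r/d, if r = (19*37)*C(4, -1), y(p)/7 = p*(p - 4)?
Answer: -703/2265795571 ≈ -3.1027e-7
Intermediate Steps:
y(p) = 7*p*(-4 + p) (y(p) = 7*(p*(p - 4)) = 7*(p*(-4 + p)) = 7*p*(-4 + p))
D = 1/35633 (D = 1/(7*29*(-4 + 29) + 30558) = 1/(7*29*25 + 30558) = 1/(5075 + 30558) = 1/35633 ≈ 2.8064e-5)
r = -703 (r = (19*37)*(-1) = 703*(-1) = -703)
d = 2265795571 (d = 63587/(1/35633) = 63587*35633 = 2265795571)
r/d = -703/2265795571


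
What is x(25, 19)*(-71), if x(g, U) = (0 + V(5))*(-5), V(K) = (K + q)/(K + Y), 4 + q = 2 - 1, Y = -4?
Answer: 710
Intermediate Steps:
q = -3 (q = -4 + (2 - 1) = -4 + 1 = -3)
V(K) = (-3 + K)/(-4 + K) (V(K) = (K - 3)/(K - 4) = (-3 + K)/(-4 + K))
x(g, U) = -10 (x(g, U) = (0 + (-3 + 5)/(-4 + 5))*(-5) = (0 + 2/1)*(-5) = (0 + 1*2)*(-5) = (0 + 2)*(-5) = 2*(-5) = -10)
x(25, 19)*(-71) = -10*(-71) = 710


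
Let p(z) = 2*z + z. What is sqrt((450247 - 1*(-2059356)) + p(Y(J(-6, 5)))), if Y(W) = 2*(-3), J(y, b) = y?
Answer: sqrt(2509585) ≈ 1584.2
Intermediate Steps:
Y(W) = -6
p(z) = 3*z
sqrt((450247 - 1*(-2059356)) + p(Y(J(-6, 5)))) = sqrt((450247 - 1*(-2059356)) + 3*(-6)) = sqrt((450247 + 2059356) - 18) = sqrt(2509603 - 18) = sqrt(2509585)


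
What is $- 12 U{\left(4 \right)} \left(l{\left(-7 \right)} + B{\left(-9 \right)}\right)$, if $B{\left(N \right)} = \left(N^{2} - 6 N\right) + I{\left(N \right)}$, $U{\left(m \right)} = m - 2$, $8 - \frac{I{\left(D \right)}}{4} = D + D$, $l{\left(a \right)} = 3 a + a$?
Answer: $-5064$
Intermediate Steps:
$l{\left(a \right)} = 4 a$
$I{\left(D \right)} = 32 - 8 D$ ($I{\left(D \right)} = 32 - 4 \left(D + D\right) = 32 - 4 \cdot 2 D = 32 - 8 D$)
$U{\left(m \right)} = -2 + m$
$B{\left(N \right)} = 32 + N^{2} - 14 N$ ($B{\left(N \right)} = \left(N^{2} - 6 N\right) - \left(-32 + 8 N\right) = 32 + N^{2} - 14 N$)
$- 12 U{\left(4 \right)} \left(l{\left(-7 \right)} + B{\left(-9 \right)}\right) = - 12 \left(-2 + 4\right) \left(4 \left(-7\right) + \left(32 + \left(-9\right)^{2} - -126\right)\right) = \left(-12\right) 2 \left(-28 + \left(32 + 81 + 126\right)\right) = - 24 \left(-28 + 239\right) = \left(-24\right) 211 = -5064$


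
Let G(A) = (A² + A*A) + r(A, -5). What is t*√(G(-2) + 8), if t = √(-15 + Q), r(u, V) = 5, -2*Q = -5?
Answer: 5*I*√42/2 ≈ 16.202*I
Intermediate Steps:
Q = 5/2 (Q = -½*(-5) = 5/2 ≈ 2.5000)
G(A) = 5 + 2*A² (G(A) = (A² + A*A) + 5 = (A² + A²) + 5 = 2*A² + 5 = 5 + 2*A²)
t = 5*I*√2/2 (t = √(-15 + 5/2) = √(-25/2) = 5*I*√2/2 ≈ 3.5355*I)
t*√(G(-2) + 8) = (5*I*√2/2)*√((5 + 2*(-2)²) + 8) = (5*I*√2/2)*√((5 + 2*4) + 8) = (5*I*√2/2)*√((5 + 8) + 8) = (5*I*√2/2)*√(13 + 8) = (5*I*√2/2)*√21 = 5*I*√42/2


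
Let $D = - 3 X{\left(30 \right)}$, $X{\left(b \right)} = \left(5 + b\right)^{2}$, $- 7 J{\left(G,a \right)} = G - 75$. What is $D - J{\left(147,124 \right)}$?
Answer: $- \frac{25653}{7} \approx -3664.7$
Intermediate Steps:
$J{\left(G,a \right)} = \frac{75}{7} - \frac{G}{7}$ ($J{\left(G,a \right)} = - \frac{G - 75}{7} = - \frac{-75 + G}{7} = \frac{75}{7} - \frac{G}{7}$)
$D = -3675$ ($D = - 3 \left(5 + 30\right)^{2} = - 3 \cdot 35^{2} = \left(-3\right) 1225 = -3675$)
$D - J{\left(147,124 \right)} = -3675 - \left(\frac{75}{7} - 21\right) = -3675 - - \frac{72}{7} = -3675 + \frac{72}{7} = - \frac{25653}{7}$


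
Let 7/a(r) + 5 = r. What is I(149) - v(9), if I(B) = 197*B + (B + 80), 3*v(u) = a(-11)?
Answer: 1419943/48 ≈ 29582.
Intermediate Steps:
a(r) = 7/(-5 + r)
v(u) = -7/48 (v(u) = (7/(-5 - 11))/3 = (7/(-16))/3 = (7*(-1/16))/3 = (1/3)*(-7/16) = -7/48)
I(B) = 80 + 198*B (I(B) = 197*B + (80 + B) = 80 + 198*B)
I(149) - v(9) = (80 + 198*149) - 1*(-7/48) = (80 + 29502) + 7/48 = 29582 + 7/48 = 1419943/48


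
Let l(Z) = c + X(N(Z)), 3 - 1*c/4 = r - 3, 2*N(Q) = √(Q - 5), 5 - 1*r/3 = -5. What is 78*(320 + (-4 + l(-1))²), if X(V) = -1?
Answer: 820638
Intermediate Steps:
r = 30 (r = 15 - 3*(-5) = 15 + 15 = 30)
N(Q) = √(-5 + Q)/2 (N(Q) = √(Q - 5)/2 = √(-5 + Q)/2)
c = -96 (c = 12 - 4*(30 - 3) = 12 - 4*27 = 12 - 108 = -96)
l(Z) = -97 (l(Z) = -96 - 1 = -97)
78*(320 + (-4 + l(-1))²) = 78*(320 + (-4 - 97)²) = 78*(320 + (-101)²) = 78*(320 + 10201) = 78*10521 = 820638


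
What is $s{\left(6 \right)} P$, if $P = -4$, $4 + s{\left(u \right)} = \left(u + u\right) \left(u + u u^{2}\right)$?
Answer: $-10640$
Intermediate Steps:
$s{\left(u \right)} = -4 + 2 u \left(u + u^{3}\right)$ ($s{\left(u \right)} = -4 + \left(u + u\right) \left(u + u u^{2}\right) = -4 + 2 u \left(u + u^{3}\right)$)
$s{\left(6 \right)} P = \left(-4 + 2 \cdot 6^{2} + 2 \cdot 6^{4}\right) \left(-4\right) = \left(-4 + 2 \cdot 36 + 2 \cdot 1296\right) \left(-4\right) = \left(-4 + 72 + 2592\right) \left(-4\right) = 2660 \left(-4\right) = -10640$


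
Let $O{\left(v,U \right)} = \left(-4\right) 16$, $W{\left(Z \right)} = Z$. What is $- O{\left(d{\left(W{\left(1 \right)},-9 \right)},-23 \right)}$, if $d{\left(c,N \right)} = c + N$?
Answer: $64$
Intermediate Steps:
$d{\left(c,N \right)} = N + c$
$O{\left(v,U \right)} = -64$
$- O{\left(d{\left(W{\left(1 \right)},-9 \right)},-23 \right)} = \left(-1\right) \left(-64\right) = 64$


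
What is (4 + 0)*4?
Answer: 16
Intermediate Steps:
(4 + 0)*4 = 4*4 = 16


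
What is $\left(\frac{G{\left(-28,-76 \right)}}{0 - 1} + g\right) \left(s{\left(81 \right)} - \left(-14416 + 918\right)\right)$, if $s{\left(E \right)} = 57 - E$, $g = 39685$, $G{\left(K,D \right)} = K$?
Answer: $535092962$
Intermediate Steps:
$\left(\frac{G{\left(-28,-76 \right)}}{0 - 1} + g\right) \left(s{\left(81 \right)} - \left(-14416 + 918\right)\right) = \left(\frac{1}{0 - 1} \left(-28\right) + 39685\right) \left(\left(57 - 81\right) - \left(-14416 + 918\right)\right) = \left(\frac{1}{-1} \left(-28\right) + 39685\right) \left(\left(57 - 81\right) - -13498\right) = \left(\left(-1\right) \left(-28\right) + 39685\right) \left(-24 + 13498\right) = \left(28 + 39685\right) 13474 = 39713 \cdot 13474 = 535092962$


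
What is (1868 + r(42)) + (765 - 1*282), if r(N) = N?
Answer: 2393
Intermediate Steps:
(1868 + r(42)) + (765 - 1*282) = (1868 + 42) + (765 - 1*282) = 1910 + (765 - 282) = 1910 + 483 = 2393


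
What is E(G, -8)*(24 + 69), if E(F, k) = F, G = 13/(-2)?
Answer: -1209/2 ≈ -604.50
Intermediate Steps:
G = -13/2 (G = 13*(-½) = -13/2 ≈ -6.5000)
E(G, -8)*(24 + 69) = -13*(24 + 69)/2 = -13/2*93 = -1209/2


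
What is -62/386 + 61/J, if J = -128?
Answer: -15741/24704 ≈ -0.63718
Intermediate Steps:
-62/386 + 61/J = -62/386 + 61/(-128) = -62*1/386 + 61*(-1/128) = -31/193 - 61/128 = -15741/24704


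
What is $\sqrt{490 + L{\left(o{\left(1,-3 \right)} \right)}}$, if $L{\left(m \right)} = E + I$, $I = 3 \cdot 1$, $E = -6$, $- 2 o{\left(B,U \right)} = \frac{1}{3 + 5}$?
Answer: $\sqrt{487} \approx 22.068$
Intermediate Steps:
$o{\left(B,U \right)} = - \frac{1}{16}$ ($o{\left(B,U \right)} = - \frac{1}{2 \left(3 + 5\right)} = - \frac{1}{2 \cdot 8} = \left(- \frac{1}{2}\right) \frac{1}{8} = - \frac{1}{16}$)
$I = 3$
$L{\left(m \right)} = -3$ ($L{\left(m \right)} = -6 + 3 = -3$)
$\sqrt{490 + L{\left(o{\left(1,-3 \right)} \right)}} = \sqrt{490 - 3} = \sqrt{487}$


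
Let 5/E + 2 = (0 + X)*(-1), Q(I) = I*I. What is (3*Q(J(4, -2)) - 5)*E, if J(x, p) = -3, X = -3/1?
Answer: 110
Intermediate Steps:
X = -3 (X = -3*1 = -3)
Q(I) = I²
E = 5 (E = 5/(-2 + (0 - 3)*(-1)) = 5/(-2 - 3*(-1)) = 5/(-2 + 3) = 5/1 = 5*1 = 5)
(3*Q(J(4, -2)) - 5)*E = (3*(-3)² - 5)*5 = (3*9 - 5)*5 = (27 - 5)*5 = 22*5 = 110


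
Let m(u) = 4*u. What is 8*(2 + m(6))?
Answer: 208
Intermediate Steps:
8*(2 + m(6)) = 8*(2 + 4*6) = 8*(2 + 24) = 8*26 = 208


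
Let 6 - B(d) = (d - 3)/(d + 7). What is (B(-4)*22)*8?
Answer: 4400/3 ≈ 1466.7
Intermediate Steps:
B(d) = 6 - (-3 + d)/(7 + d) (B(d) = 6 - (d - 3)/(d + 7) = 6 - (-3 + d)/(7 + d))
(B(-4)*22)*8 = ((5*(9 - 4)/(7 - 4))*22)*8 = ((5*5/3)*22)*8 = ((5*(⅓)*5)*22)*8 = ((25/3)*22)*8 = (550/3)*8 = 4400/3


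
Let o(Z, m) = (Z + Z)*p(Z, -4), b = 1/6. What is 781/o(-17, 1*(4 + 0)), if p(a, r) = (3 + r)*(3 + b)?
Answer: 2343/323 ≈ 7.2539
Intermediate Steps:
b = ⅙ ≈ 0.16667
p(a, r) = 19/2 + 19*r/6 (p(a, r) = (3 + r)*(3 + ⅙) = (3 + r)*(19/6) = 19/2 + 19*r/6)
o(Z, m) = -19*Z/3 (o(Z, m) = (Z + Z)*(19/2 + (19/6)*(-4)) = (2*Z)*(19/2 - 38/3) = (2*Z)*(-19/6) = -19*Z/3)
781/o(-17, 1*(4 + 0)) = 781/((-19/3*(-17))) = 781/(323/3) = 781*(3/323) = 2343/323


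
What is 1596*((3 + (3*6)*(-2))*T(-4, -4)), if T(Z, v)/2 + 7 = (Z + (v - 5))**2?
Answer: -17064432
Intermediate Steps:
T(Z, v) = -14 + 2*(-5 + Z + v)**2 (T(Z, v) = -14 + 2*(Z + (v - 5))**2 = -14 + 2*(Z + (-5 + v))**2 = -14 + 2*(-5 + Z + v)**2)
1596*((3 + (3*6)*(-2))*T(-4, -4)) = 1596*((3 + (3*6)*(-2))*(-14 + 2*(-5 - 4 - 4)**2)) = 1596*((3 + 18*(-2))*(-14 + 2*(-13)**2)) = 1596*((3 - 36)*(-14 + 2*169)) = 1596*(-33*(-14 + 338)) = 1596*(-33*324) = 1596*(-10692) = -17064432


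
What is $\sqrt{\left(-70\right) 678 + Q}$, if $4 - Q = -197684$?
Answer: $6 \sqrt{4173} \approx 387.59$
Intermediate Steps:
$Q = 197688$ ($Q = 4 - -197684 = 4 + 197684 = 197688$)
$\sqrt{\left(-70\right) 678 + Q} = \sqrt{\left(-70\right) 678 + 197688} = \sqrt{-47460 + 197688} = \sqrt{150228} = 6 \sqrt{4173}$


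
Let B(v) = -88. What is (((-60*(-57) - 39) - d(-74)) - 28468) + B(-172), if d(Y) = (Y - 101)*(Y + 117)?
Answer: -17650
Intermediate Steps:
d(Y) = (-101 + Y)*(117 + Y)
(((-60*(-57) - 39) - d(-74)) - 28468) + B(-172) = (((-60*(-57) - 39) - (-11817 + (-74)² + 16*(-74))) - 28468) - 88 = (((3420 - 39) - (-11817 + 5476 - 1184)) - 28468) - 88 = ((3381 - 1*(-7525)) - 28468) - 88 = ((3381 + 7525) - 28468) - 88 = (10906 - 28468) - 88 = -17562 - 88 = -17650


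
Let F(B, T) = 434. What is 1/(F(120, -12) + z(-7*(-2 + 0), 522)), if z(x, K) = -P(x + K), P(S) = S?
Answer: -1/102 ≈ -0.0098039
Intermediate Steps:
z(x, K) = -K - x (z(x, K) = -(x + K) = -(K + x) = -K - x)
1/(F(120, -12) + z(-7*(-2 + 0), 522)) = 1/(434 + (-1*522 - (-7)*(-2 + 0))) = 1/(434 + (-522 - (-7)*(-2))) = 1/(434 + (-522 - 1*14)) = 1/(434 + (-522 - 14)) = 1/(434 - 536) = 1/(-102) = -1/102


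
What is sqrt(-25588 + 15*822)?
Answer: I*sqrt(13258) ≈ 115.14*I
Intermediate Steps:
sqrt(-25588 + 15*822) = sqrt(-25588 + 12330) = sqrt(-13258) = I*sqrt(13258)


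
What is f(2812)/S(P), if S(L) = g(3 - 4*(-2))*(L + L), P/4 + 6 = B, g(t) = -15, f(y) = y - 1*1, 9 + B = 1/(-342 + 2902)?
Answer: 59968/38399 ≈ 1.5617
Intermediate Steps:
B = -23039/2560 (B = -9 + 1/(-342 + 2902) = -9 + 1/2560 = -23039/2560 ≈ -8.9996)
f(y) = -1 + y (f(y) = y - 1 = -1 + y)
P = -38399/640 (P = -24 + 4*(-23039/2560) = -24 - 23039/640 = -38399/640 ≈ -59.998)
S(L) = -30*L (S(L) = -15*(L + L) = -30*L)
f(2812)/S(P) = (-1 + 2812)/((-30*(-38399/640))) = 2811/(115197/64) = 2811*(64/115197) = 59968/38399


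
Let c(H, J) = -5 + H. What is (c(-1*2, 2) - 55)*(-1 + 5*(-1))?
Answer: 372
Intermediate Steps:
(c(-1*2, 2) - 55)*(-1 + 5*(-1)) = ((-5 - 1*2) - 55)*(-1 + 5*(-1)) = ((-5 - 2) - 55)*(-1 - 5) = (-7 - 55)*(-6) = -62*(-6) = 372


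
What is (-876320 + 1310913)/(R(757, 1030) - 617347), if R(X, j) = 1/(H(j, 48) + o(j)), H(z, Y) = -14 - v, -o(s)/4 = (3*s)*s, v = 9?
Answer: -5532726560039/7859335386582 ≈ -0.70397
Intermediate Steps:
o(s) = -12*s² (o(s) = -4*3*s*s = -12*s²)
H(z, Y) = -23 (H(z, Y) = -14 - 1*9 = -14 - 9 = -23)
R(X, j) = 1/(-23 - 12*j²)
(-876320 + 1310913)/(R(757, 1030) - 617347) = (-876320 + 1310913)/(-1/(23 + 12*1030²) - 617347) = 434593/(-1/(23 + 12*1060900) - 617347) = 434593/(-1/(23 + 12730800) - 617347) = 434593/(-1/12730823 - 617347) = 434593/(-7859335386582/12730823) = 434593*(-12730823/7859335386582) = -5532726560039/7859335386582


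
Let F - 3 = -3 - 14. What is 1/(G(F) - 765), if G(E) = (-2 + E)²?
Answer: -1/509 ≈ -0.0019646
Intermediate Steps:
F = -14 (F = 3 + (-3 - 14) = 3 - 17 = -14)
1/(G(F) - 765) = 1/((-2 - 14)² - 765) = 1/((-16)² - 765) = 1/(256 - 765) = 1/(-509) = -1/509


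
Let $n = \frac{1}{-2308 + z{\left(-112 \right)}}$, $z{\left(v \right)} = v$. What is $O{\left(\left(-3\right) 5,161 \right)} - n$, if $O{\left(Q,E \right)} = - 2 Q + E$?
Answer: $\frac{462221}{2420} \approx 191.0$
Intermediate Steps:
$n = - \frac{1}{2420}$ ($n = \frac{1}{-2308 - 112} = \frac{1}{-2420} = - \frac{1}{2420} \approx -0.00041322$)
$O{\left(Q,E \right)} = E - 2 Q$
$O{\left(\left(-3\right) 5,161 \right)} - n = \left(161 - 2 \left(\left(-3\right) 5\right)\right) - - \frac{1}{2420} = \left(161 - -30\right) + \frac{1}{2420} = \left(161 + 30\right) + \frac{1}{2420} = 191 + \frac{1}{2420} = \frac{462221}{2420}$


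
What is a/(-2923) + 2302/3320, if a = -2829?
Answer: 8060513/4852180 ≈ 1.6612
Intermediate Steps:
a/(-2923) + 2302/3320 = -2829/(-2923) + 2302/3320 = -2829*(-1/2923) + 2302*(1/3320) = 2829/2923 + 1151/1660 = 8060513/4852180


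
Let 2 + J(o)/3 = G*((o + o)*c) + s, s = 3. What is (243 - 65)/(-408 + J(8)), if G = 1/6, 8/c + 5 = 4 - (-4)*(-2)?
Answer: -1602/3709 ≈ -0.43192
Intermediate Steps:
c = -8/9 (c = 8/(-5 + (4 - (-4)*(-2))) = 8/(-5 + (4 - 1*8)) = 8/(-5 + (4 - 8)) = 8/(-5 - 4) = 8/(-9) = 8*(-1/9) = -8/9 ≈ -0.88889)
G = 1/6 ≈ 0.16667
J(o) = 3 - 8*o/9 (J(o) = -6 + 3*(((o + o)*(-8/9))/6 + 3) = -6 + 3*(((2*o)*(-8/9))/6 + 3) = -6 + 3*((-16*o/9)/6 + 3) = -6 + 3*(-8*o/27 + 3) = -6 + 3*(3 - 8*o/27) = -6 + (9 - 8*o/9) = 3 - 8*o/9)
(243 - 65)/(-408 + J(8)) = (243 - 65)/(-408 + (3 - 8/9*8)) = 178/(-408 + (3 - 64/9)) = 178/(-408 - 37/9) = 178/(-3709/9) = 178*(-9/3709) = -1602/3709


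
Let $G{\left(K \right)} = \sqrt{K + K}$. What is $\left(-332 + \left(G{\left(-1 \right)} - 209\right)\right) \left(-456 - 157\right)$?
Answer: $331633 - 613 i \sqrt{2} \approx 3.3163 \cdot 10^{5} - 866.91 i$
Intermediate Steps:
$G{\left(K \right)} = \sqrt{2} \sqrt{K}$ ($G{\left(K \right)} = \sqrt{2 K} = \sqrt{2} \sqrt{K}$)
$\left(-332 + \left(G{\left(-1 \right)} - 209\right)\right) \left(-456 - 157\right) = \left(-332 + \left(\sqrt{2} \sqrt{-1} - 209\right)\right) \left(-456 - 157\right) = \left(-332 - \left(209 - \sqrt{2} i\right)\right) \left(-613\right) = \left(-332 - \left(209 - i \sqrt{2}\right)\right) \left(-613\right) = \left(-541 + i \sqrt{2}\right) \left(-613\right) = 331633 - 613 i \sqrt{2}$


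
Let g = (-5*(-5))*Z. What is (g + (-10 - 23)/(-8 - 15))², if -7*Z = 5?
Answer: 6990736/25921 ≈ 269.69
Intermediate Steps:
Z = -5/7 (Z = -⅐*5 = -5/7 ≈ -0.71429)
g = -125/7 (g = -5*(-5)*(-5/7) = 25*(-5/7) = -125/7 ≈ -17.857)
(g + (-10 - 23)/(-8 - 15))² = (-125/7 + (-10 - 23)/(-8 - 15))² = (-125/7 - 33/(-23))² = (-125/7 - 33*(-1/23))² = (-125/7 + 33/23)² = (-2644/161)² = 6990736/25921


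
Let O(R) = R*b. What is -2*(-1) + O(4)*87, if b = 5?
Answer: 1742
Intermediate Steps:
O(R) = 5*R (O(R) = R*5 = 5*R)
-2*(-1) + O(4)*87 = -2*(-1) + (5*4)*87 = 2 + 20*87 = 2 + 1740 = 1742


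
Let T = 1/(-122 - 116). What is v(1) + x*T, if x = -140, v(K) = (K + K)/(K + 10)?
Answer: 144/187 ≈ 0.77005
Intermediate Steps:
v(K) = 2*K/(10 + K) (v(K) = (2*K)/(10 + K) = 2*K/(10 + K))
T = -1/238 (T = 1/(-238) = -1/238 ≈ -0.0042017)
v(1) + x*T = 2*1/(10 + 1) - 140*(-1/238) = 2*1/11 + 10/17 = 2*1*(1/11) + 10/17 = 2/11 + 10/17 = 144/187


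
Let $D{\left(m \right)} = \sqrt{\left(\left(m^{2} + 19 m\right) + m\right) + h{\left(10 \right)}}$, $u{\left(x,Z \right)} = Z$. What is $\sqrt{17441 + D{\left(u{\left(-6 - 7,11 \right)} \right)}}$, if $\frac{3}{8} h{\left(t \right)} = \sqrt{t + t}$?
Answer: $\frac{\sqrt{156969 + 3 \sqrt{3} \sqrt{1023 + 16 \sqrt{5}}}}{3} \approx 132.14$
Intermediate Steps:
$h{\left(t \right)} = \frac{8 \sqrt{2} \sqrt{t}}{3}$ ($h{\left(t \right)} = \frac{8 \sqrt{t + t}}{3} = \frac{8 \sqrt{2 t}}{3} = \frac{8 \sqrt{2} \sqrt{t}}{3}$)
$D{\left(m \right)} = \sqrt{m^{2} + 20 m + \frac{16 \sqrt{5}}{3}}$ ($D{\left(m \right)} = \sqrt{\left(\left(m^{2} + 19 m\right) + m\right) + \frac{8 \sqrt{2} \sqrt{10}}{3}} = \sqrt{\left(m^{2} + 20 m\right) + \frac{16 \sqrt{5}}{3}} = \sqrt{m^{2} + 20 m + \frac{16 \sqrt{5}}{3}}$)
$\sqrt{17441 + D{\left(u{\left(-6 - 7,11 \right)} \right)}} = \sqrt{17441 + \frac{\sqrt{9 \cdot 11^{2} + 48 \sqrt{5} + 180 \cdot 11}}{3}} = \sqrt{17441 + \frac{\sqrt{9 \cdot 121 + 48 \sqrt{5} + 1980}}{3}} = \sqrt{17441 + \frac{\sqrt{1089 + 48 \sqrt{5} + 1980}}{3}} = \sqrt{17441 + \frac{\sqrt{3069 + 48 \sqrt{5}}}{3}}$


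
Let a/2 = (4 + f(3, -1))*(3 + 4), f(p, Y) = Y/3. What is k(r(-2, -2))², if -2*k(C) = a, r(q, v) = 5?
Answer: 5929/9 ≈ 658.78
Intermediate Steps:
f(p, Y) = Y/3 (f(p, Y) = Y*(⅓) = Y/3)
a = 154/3 (a = 2*((4 + (⅓)*(-1))*(3 + 4)) = 2*((4 - ⅓)*7) = 2*((11/3)*7) = 2*(77/3) = 154/3 ≈ 51.333)
k(C) = -77/3 (k(C) = -½*154/3 = -77/3)
k(r(-2, -2))² = (-77/3)² = 5929/9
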